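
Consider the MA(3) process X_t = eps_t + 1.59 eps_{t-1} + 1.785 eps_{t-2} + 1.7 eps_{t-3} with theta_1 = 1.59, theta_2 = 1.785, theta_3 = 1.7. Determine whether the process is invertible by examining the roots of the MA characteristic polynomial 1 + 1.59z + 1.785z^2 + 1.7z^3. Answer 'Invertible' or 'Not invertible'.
\text{Not invertible}

The MA(q) characteristic polynomial is P(z) = 1 + 1.59z + 1.785z^2 + 1.7z^3.
Invertibility requires all roots to lie outside the unit circle, i.e. |z| > 1 for every root.
Degree 3: look for a simple real root z0 first, then factor out (1 - z/z0) and solve the remaining quadratic.
Testing z0 = -0.8: P(-0.8) = 1 + (1.59)(-0.8) + (1.785)(-0.8)^2 + (1.7)(-0.8)^3
  = 1 + (-1.272) + (1.1424) + (-0.8704) = 0.  So z_0 = -0.8 is a root, |z_0| = 0.8.
Divide out the factor (1 + 1.25 z) = (1 - z/z0) (since 1/z0 = -1.25):
  P(z) = (1 + 1.25 z)(1 + (0.34) z + (1.36) z^2)
  [check: z-coef 0.34 - (-1.25) = 1.59; z^2-coef 1.36 - (-1.25)(0.34) = 1.785; z^3-coef -(-1.25)(1.36) = 1.7.]
Remaining roots from the quadratic factor 1 + (0.34) z + (1.36) z^2:
  Set 1 + (0.34) z + (1.36) z^2 = 0, i.e. a z^2 + b z + c = 0 with a = 1.36, b = 0.34, c = 1.
  Discriminant D = b^2 - 4ac = (0.34)^2 - 4*(1.36)*1 = 0.1156 - (5.44) = -5.3244.
  D < 0, so the roots are the complex-conjugate pair z = (-b +/- i sqrt(-D)) / (2a) = -0.125 +/- 0.8483i.
  For a conjugate pair |z|^2 = z * conj(z) = (product of roots) = c/a = 1/(1.36) = 0.735294, so |z| = sqrt(0.735294) = 0.8575 for both roots.
Moduli of all roots: 0.8000, 0.8575, 0.8575.
All moduli strictly greater than 1? No.
Verdict: Not invertible.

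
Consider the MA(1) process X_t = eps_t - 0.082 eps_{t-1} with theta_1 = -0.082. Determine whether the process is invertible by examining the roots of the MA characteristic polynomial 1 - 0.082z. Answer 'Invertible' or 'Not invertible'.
\text{Invertible}

The MA(q) characteristic polynomial is P(z) = 1 - 0.082z.
Invertibility requires all roots to lie outside the unit circle, i.e. |z| > 1 for every root.
This is linear in z: 1 + (-0.082) z = 0  =>  z = -1/(-0.082) = 12.195122,  |z| = 12.195122.
Moduli of all roots: 12.1951.
All moduli strictly greater than 1? Yes.
Verdict: Invertible.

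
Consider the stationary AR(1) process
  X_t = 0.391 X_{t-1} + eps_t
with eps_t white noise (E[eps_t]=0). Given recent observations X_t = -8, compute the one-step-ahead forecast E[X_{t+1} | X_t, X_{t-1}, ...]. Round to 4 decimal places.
E[X_{t+1} \mid \mathcal F_t] = -3.1280

For an AR(p) model X_t = c + sum_i phi_i X_{t-i} + eps_t, the
one-step-ahead conditional mean is
  E[X_{t+1} | X_t, ...] = c + sum_i phi_i X_{t+1-i}.
Substitute known values:
  E[X_{t+1} | ...] = (0.391) * (-8)
                   = -3.1280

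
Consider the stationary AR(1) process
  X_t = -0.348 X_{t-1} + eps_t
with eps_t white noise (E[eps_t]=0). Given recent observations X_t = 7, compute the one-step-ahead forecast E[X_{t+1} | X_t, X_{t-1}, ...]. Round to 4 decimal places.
E[X_{t+1} \mid \mathcal F_t] = -2.4360

For an AR(p) model X_t = c + sum_i phi_i X_{t-i} + eps_t, the
one-step-ahead conditional mean is
  E[X_{t+1} | X_t, ...] = c + sum_i phi_i X_{t+1-i}.
Substitute known values:
  E[X_{t+1} | ...] = (-0.348) * (7)
                   = -2.4360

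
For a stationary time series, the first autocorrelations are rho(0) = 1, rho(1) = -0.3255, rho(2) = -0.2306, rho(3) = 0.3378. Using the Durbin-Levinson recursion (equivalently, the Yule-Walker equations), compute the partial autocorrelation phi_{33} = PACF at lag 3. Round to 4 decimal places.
\phi_{33} = 0.1459

The PACF at lag k is phi_{kk}, the last component of the solution
to the Yule-Walker system G_k phi = r_k where
  (G_k)_{ij} = rho(|i - j|), (r_k)_i = rho(i), i,j = 1..k.
Equivalently, Durbin-Levinson gives phi_{kk} iteratively:
  phi_{11} = rho(1)
  phi_{kk} = [rho(k) - sum_{j=1..k-1} phi_{k-1,j} rho(k-j)]
            / [1 - sum_{j=1..k-1} phi_{k-1,j} rho(j)],
  phi_{k,j} = phi_{k-1,j} - phi_{kk} phi_{k-1,k-j},  j = 1..k-1.
Step k = 1:
  phi_11 = rho(1) = -0.3255.
Step k = 2:
  phi_22 = [rho(2) - phi_11 rho(1)] / [1 - phi_11 rho(1)] = [-0.2306 - (-0.3255)(-0.3255)] / [1 - (-0.3255)(-0.3255)]
         = -0.33655025 / 0.89404975 = -0.376433.
  Update: phi_21 = phi_11 - phi_22 phi_11 = -0.3255 - (-0.376433)(-0.3255) = -0.448029.
Step k = 3:
  phi_33 = [rho(3) - phi_21 rho(2) - phi_22 rho(1)] / [1 - phi_21 rho(1) - phi_22 rho(2)]
    numerator   = 0.3378 - (-0.448029)(-0.2306) - (-0.376433)(-0.3255) = 0.1119554
    denominator = 1 - (-0.448029)(-0.3255) - (-0.376433)(-0.2306) = 0.76736097
  phi_33 = 0.1119554 / 0.76736097 = 0.1459.
Therefore phi_{33} = 0.1459.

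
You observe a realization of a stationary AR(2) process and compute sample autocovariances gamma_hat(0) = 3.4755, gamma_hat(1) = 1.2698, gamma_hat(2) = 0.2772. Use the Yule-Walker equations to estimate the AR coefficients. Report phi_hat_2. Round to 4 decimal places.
\hat\phi_{2} = -0.0620

The Yule-Walker equations for an AR(p) process read, in matrix form,
  Gamma_p phi = r_p,   with   (Gamma_p)_{ij} = gamma(|i - j|),
                       (r_p)_i = gamma(i),   i,j = 1..p.
Substitute the sample gammas (Toeplitz matrix and right-hand side of size 2):
  Gamma_p = [[3.4755, 1.2698], [1.2698, 3.4755]]
  r_p     = [1.2698, 0.2772]
Written out:
  3.4755 phi_1 + 1.2698 phi_2 = 1.2698
  1.2698 phi_1 + 3.4755 phi_2 = 0.2772
Solve by Cramer's rule:
  det = gamma(0)^2 - gamma(1)^2 = (3.4755)^2 - (1.2698)^2 = 12.07910025 - 1.61239204 = 10.46670821
  phi_hat_1 = [gamma(1) gamma(0) - gamma(1) gamma(2)] / det = [(1.2698)(3.4755) - (1.2698)(0.2772)] / 10.46670821 = 4.06120134 / 10.46670821 = 0.388
  phi_hat_2 = [gamma(0) gamma(2) - gamma(1)^2] / det = [(3.4755)(0.2772) - (1.2698)^2] / 10.46670821 = -0.64898344 / 10.46670821 = -0.062
So phi_hat = [0.3880, -0.0620].
Therefore phi_hat_2 = -0.0620.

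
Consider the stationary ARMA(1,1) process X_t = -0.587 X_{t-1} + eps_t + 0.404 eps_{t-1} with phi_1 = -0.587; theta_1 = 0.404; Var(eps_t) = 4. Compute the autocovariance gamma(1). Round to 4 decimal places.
\gamma(1) = -0.8520

Multiply the model equation by X_{t-k} and take expectations. With theta_0 = psi_0 = 1 and psi_j the MA(infinity) weights, this gives
  gamma(k) - sum_i phi_i gamma(k-i) = c_k,
  c_k = sigma^2 * sum_{j=k..q} theta_j psi_{j-k}   (c_k = 0 for k > q),
using gamma(-m) = gamma(m).
psi-weights needed (psi_j = theta_j + sum_i phi_i psi_{j-i}):
  psi_1 = theta_1 + phi_1 = 0.404 + (-0.587) = -0.183
Right-hand sides:
  c_0 = sigma^2 (1 + theta_1 psi_1) = 4 * (1 + (0.404)(-0.183)) = 4 * 0.926068 = 3.704272
  c_1 = sigma^2 theta_1 = 4 * (0.404) = 1.616
  c_2 = 0
Equations for k = 0 and k = 1 (AR order 1):
  gamma(0) = phi_1 gamma(1) + c_0
  gamma(1) = phi_1 gamma(0) + c_1
Substituting the second into the first: gamma(0) (1 - phi_1^2) = c_0 + phi_1 c_1, so
  gamma(0) = (c_0 + phi_1 c_1) / (1 - phi_1^2) = (3.704272 + (-0.587)(1.616)) / (1 - (-0.587)^2) = 2.75568 / 0.655431 = 4.204378.
  gamma(1) = phi_1 gamma(0) + c_1 = (-0.587)(4.204378) + (1.616) = -0.85197.
Therefore gamma(1) = -0.8520 (to 4 decimal places).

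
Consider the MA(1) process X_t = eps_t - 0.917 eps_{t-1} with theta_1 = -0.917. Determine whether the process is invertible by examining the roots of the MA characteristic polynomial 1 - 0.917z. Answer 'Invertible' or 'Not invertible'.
\text{Invertible}

The MA(q) characteristic polynomial is P(z) = 1 - 0.917z.
Invertibility requires all roots to lie outside the unit circle, i.e. |z| > 1 for every root.
This is linear in z: 1 + (-0.917) z = 0  =>  z = -1/(-0.917) = 1.090513,  |z| = 1.090513.
Moduli of all roots: 1.0905.
All moduli strictly greater than 1? Yes.
Verdict: Invertible.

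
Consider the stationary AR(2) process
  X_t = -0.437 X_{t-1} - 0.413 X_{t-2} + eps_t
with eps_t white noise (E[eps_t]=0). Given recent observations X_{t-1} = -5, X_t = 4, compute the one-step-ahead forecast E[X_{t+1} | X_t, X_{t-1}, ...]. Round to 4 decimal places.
E[X_{t+1} \mid \mathcal F_t] = 0.3170

For an AR(p) model X_t = c + sum_i phi_i X_{t-i} + eps_t, the
one-step-ahead conditional mean is
  E[X_{t+1} | X_t, ...] = c + sum_i phi_i X_{t+1-i}.
Substitute known values:
  E[X_{t+1} | ...] = (-0.437) * (4) + (-0.413) * (-5)
                   = 0.3170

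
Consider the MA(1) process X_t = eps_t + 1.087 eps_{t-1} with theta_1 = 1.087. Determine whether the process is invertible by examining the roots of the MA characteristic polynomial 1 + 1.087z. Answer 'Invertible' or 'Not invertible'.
\text{Not invertible}

The MA(q) characteristic polynomial is P(z) = 1 + 1.087z.
Invertibility requires all roots to lie outside the unit circle, i.e. |z| > 1 for every root.
This is linear in z: 1 + (1.087) z = 0  =>  z = -1/(1.087) = -0.919963,  |z| = 0.919963.
Moduli of all roots: 0.9200.
All moduli strictly greater than 1? No.
Verdict: Not invertible.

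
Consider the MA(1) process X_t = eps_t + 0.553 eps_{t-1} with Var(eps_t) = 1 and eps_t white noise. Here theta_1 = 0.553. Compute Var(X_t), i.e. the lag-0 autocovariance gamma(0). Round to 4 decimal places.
\gamma(0) = 1.3058

For an MA(q) process X_t = eps_t + sum_i theta_i eps_{t-i} with
Var(eps_t) = sigma^2, the variance is
  gamma(0) = sigma^2 * (1 + sum_i theta_i^2).
  sum_i theta_i^2 = (0.553)^2 = 0.305809.
  gamma(0) = 1 * (1 + 0.305809) = 1 * 1.305809 = 1.305809, which rounds to 1.3058.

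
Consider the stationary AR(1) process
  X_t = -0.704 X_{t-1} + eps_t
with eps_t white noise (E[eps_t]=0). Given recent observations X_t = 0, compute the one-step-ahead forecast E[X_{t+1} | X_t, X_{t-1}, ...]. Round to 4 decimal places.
E[X_{t+1} \mid \mathcal F_t] = 0.0000

For an AR(p) model X_t = c + sum_i phi_i X_{t-i} + eps_t, the
one-step-ahead conditional mean is
  E[X_{t+1} | X_t, ...] = c + sum_i phi_i X_{t+1-i}.
Substitute known values:
  E[X_{t+1} | ...] = (-0.704) * (0)
                   = 0.0000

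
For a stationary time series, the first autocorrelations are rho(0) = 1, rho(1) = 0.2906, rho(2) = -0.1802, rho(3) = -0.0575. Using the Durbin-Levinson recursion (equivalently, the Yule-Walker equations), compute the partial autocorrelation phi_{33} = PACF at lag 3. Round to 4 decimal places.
\phi_{33} = 0.1120

The PACF at lag k is phi_{kk}, the last component of the solution
to the Yule-Walker system G_k phi = r_k where
  (G_k)_{ij} = rho(|i - j|), (r_k)_i = rho(i), i,j = 1..k.
Equivalently, Durbin-Levinson gives phi_{kk} iteratively:
  phi_{11} = rho(1)
  phi_{kk} = [rho(k) - sum_{j=1..k-1} phi_{k-1,j} rho(k-j)]
            / [1 - sum_{j=1..k-1} phi_{k-1,j} rho(j)],
  phi_{k,j} = phi_{k-1,j} - phi_{kk} phi_{k-1,k-j},  j = 1..k-1.
Step k = 1:
  phi_11 = rho(1) = 0.2906.
Step k = 2:
  phi_22 = [rho(2) - phi_11 rho(1)] / [1 - phi_11 rho(1)] = [-0.1802 - (0.2906)(0.2906)] / [1 - (0.2906)(0.2906)]
         = -0.26464836 / 0.91555164 = -0.289059.
  Update: phi_21 = phi_11 - phi_22 phi_11 = 0.2906 - (-0.289059)(0.2906) = 0.374601.
Step k = 3:
  phi_33 = [rho(3) - phi_21 rho(2) - phi_22 rho(1)] / [1 - phi_21 rho(1) - phi_22 rho(2)]
    numerator   = -0.0575 - (0.374601)(-0.1802) - (-0.289059)(0.2906) = 0.09400353
    denominator = 1 - (0.374601)(0.2906) - (-0.289059)(-0.1802) = 0.83905267
  phi_33 = 0.09400353 / 0.83905267 = 0.112.
Therefore phi_{33} = 0.1120.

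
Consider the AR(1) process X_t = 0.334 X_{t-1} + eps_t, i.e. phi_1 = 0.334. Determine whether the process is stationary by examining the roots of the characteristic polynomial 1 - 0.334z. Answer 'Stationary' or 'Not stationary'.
\text{Stationary}

The AR(p) characteristic polynomial is P(z) = 1 - 0.334z.
Stationarity requires all roots to lie outside the unit circle, i.e. |z| > 1 for every root.
This is linear in z: 1 + (-0.334) z = 0  =>  z = -1/(-0.334) = 2.994012,  |z| = 2.994012.
Moduli of all roots: 2.9940.
All moduli strictly greater than 1? Yes.
Verdict: Stationary.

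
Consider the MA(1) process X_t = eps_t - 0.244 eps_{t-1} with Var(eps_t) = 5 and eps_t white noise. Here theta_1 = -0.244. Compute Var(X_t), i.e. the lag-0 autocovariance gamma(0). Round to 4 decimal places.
\gamma(0) = 5.2977

For an MA(q) process X_t = eps_t + sum_i theta_i eps_{t-i} with
Var(eps_t) = sigma^2, the variance is
  gamma(0) = sigma^2 * (1 + sum_i theta_i^2).
  sum_i theta_i^2 = (-0.244)^2 = 0.059536.
  gamma(0) = 5 * (1 + 0.059536) = 5 * 1.059536 = 5.29768, which rounds to 5.2977.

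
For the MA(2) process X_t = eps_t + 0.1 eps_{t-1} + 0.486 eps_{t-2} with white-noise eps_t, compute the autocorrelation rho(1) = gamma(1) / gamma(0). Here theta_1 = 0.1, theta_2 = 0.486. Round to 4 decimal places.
\rho(1) = 0.1192

For an MA(q) process with theta_0 = 1, the autocovariance is
  gamma(k) = sigma^2 * sum_{i=0..q-k} theta_i * theta_{i+k},
and rho(k) = gamma(k) / gamma(0). Sigma^2 cancels.
  numerator   = (1)*(0.1) + (0.1)*(0.486) = 0.1486.
  denominator = (1)^2 + (0.1)^2 + (0.486)^2 = 1.246196.
  rho(1) = 0.1486 / 1.246196 = 0.1192.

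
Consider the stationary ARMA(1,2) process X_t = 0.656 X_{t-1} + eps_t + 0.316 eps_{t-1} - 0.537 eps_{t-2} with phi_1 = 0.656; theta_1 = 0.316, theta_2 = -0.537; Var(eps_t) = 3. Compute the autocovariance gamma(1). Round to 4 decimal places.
\gamma(1) = 3.2444

Multiply the model equation by X_{t-k} and take expectations. With theta_0 = psi_0 = 1 and psi_j the MA(infinity) weights, this gives
  gamma(k) - sum_i phi_i gamma(k-i) = c_k,
  c_k = sigma^2 * sum_{j=k..q} theta_j psi_{j-k}   (c_k = 0 for k > q),
using gamma(-m) = gamma(m).
psi-weights needed (psi_j = theta_j + sum_i phi_i psi_{j-i}):
  psi_1 = theta_1 + phi_1 = 0.316 + (0.656) = 0.972
  psi_2 = theta_2 + phi_1 psi_1 = -0.537 + (0.656)(0.972) = 0.100632
Right-hand sides:
  c_0 = sigma^2 (1 + theta_1 psi_1 + theta_2 psi_2) = 3 * (1 + (0.316)(0.972) + (-0.537)(0.100632)) = 3 * 1.253113 = 3.759338
  c_1 = sigma^2 (theta_1 + theta_2 psi_1) = 3 * (0.316 + (-0.537)(0.972)) = -0.617892
  c_2 = sigma^2 theta_2 = 3 * (-0.537) = -1.611
Equations for k = 0 and k = 1 (AR order 1):
  gamma(0) = phi_1 gamma(1) + c_0
  gamma(1) = phi_1 gamma(0) + c_1
Substituting the second into the first: gamma(0) (1 - phi_1^2) = c_0 + phi_1 c_1, so
  gamma(0) = (c_0 + phi_1 c_1) / (1 - phi_1^2) = (3.759338 + (0.656)(-0.617892)) / (1 - (0.656)^2) = 3.354001 / 0.569664 = 5.887682.
  gamma(1) = phi_1 gamma(0) + c_1 = (0.656)(5.887682) + (-0.617892) = 3.244428.
Therefore gamma(1) = 3.2444 (to 4 decimal places).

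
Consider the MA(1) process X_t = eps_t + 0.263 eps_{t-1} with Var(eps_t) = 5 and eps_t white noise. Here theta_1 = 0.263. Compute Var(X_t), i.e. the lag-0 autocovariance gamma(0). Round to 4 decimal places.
\gamma(0) = 5.3458

For an MA(q) process X_t = eps_t + sum_i theta_i eps_{t-i} with
Var(eps_t) = sigma^2, the variance is
  gamma(0) = sigma^2 * (1 + sum_i theta_i^2).
  sum_i theta_i^2 = (0.263)^2 = 0.069169.
  gamma(0) = 5 * (1 + 0.069169) = 5 * 1.069169 = 5.345845, which rounds to 5.3458.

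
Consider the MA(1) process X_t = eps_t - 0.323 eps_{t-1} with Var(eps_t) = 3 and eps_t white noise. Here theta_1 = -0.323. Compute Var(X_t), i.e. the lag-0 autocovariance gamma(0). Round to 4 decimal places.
\gamma(0) = 3.3130

For an MA(q) process X_t = eps_t + sum_i theta_i eps_{t-i} with
Var(eps_t) = sigma^2, the variance is
  gamma(0) = sigma^2 * (1 + sum_i theta_i^2).
  sum_i theta_i^2 = (-0.323)^2 = 0.104329.
  gamma(0) = 3 * (1 + 0.104329) = 3 * 1.104329 = 3.312987, which rounds to 3.3130.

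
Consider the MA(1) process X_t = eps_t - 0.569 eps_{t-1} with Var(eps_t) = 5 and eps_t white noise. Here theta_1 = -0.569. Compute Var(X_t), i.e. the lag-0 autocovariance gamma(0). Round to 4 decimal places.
\gamma(0) = 6.6188

For an MA(q) process X_t = eps_t + sum_i theta_i eps_{t-i} with
Var(eps_t) = sigma^2, the variance is
  gamma(0) = sigma^2 * (1 + sum_i theta_i^2).
  sum_i theta_i^2 = (-0.569)^2 = 0.323761.
  gamma(0) = 5 * (1 + 0.323761) = 5 * 1.323761 = 6.618805, which rounds to 6.6188.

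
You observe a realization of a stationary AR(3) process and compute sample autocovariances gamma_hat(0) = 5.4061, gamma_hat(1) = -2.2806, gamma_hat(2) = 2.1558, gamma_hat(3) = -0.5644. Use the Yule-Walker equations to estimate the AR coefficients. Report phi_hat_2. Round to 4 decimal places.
\hat\phi_{2} = 0.3220

The Yule-Walker equations for an AR(p) process read, in matrix form,
  Gamma_p phi = r_p,   with   (Gamma_p)_{ij} = gamma(|i - j|),
                       (r_p)_i = gamma(i),   i,j = 1..p.
Substitute the sample gammas (Toeplitz matrix and right-hand side of size 3):
  Gamma_p = [[5.4061, -2.2806, 2.1558], [-2.2806, 5.4061, -2.2806], [2.1558, -2.2806, 5.4061]]
  r_p     = [-2.2806, 2.1558, -0.5644]
Written out (R1..R3):
  (R1) 5.4061 phi_1 - 2.2806 phi_2 + 2.1558 phi_3 = -2.2806
  (R2) -2.2806 phi_1 + 5.4061 phi_2 - 2.2806 phi_3 = 2.1558
  (R3) 2.1558 phi_1 - 2.2806 phi_2 + 5.4061 phi_3 = -0.5644
Gaussian elimination:
  R2 <- R2 - (-2.2806/5.4061) R1 = R2 - (-0.421857) R1:  4.444013 phi_2 - 1.371161 phi_3 = 1.193713
  R3 <- R3 - (2.1558/5.4061) R1 = R3 - (0.398772) R1:  -1.371161 phi_2 + 4.546428 phi_3 = 0.345039
  R3 <- R3 - (-1.371161/4.444013) R2 = R3 - (-0.308541) R2:  4.123368 phi_3 = 0.713349
Back-substitution:
  phi_hat_3 = 0.713349 / 4.123368 = 0.173001
  phi_hat_2 = (1.193713 - (-1.371161)(0.173001)) / 4.444013 = 0.32199
  phi_hat_1 = (-2.2806 - (-2.2806)(0.32199) - (2.1558)(0.173001)) / 5.4061 = -0.355011
So phi_hat = [-0.3550, 0.3220, 0.1730].
Therefore phi_hat_2 = 0.3220.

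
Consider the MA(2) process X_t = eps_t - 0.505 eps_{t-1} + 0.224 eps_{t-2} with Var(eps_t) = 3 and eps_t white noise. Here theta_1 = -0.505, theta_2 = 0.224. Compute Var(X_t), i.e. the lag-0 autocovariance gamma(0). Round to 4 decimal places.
\gamma(0) = 3.9156

For an MA(q) process X_t = eps_t + sum_i theta_i eps_{t-i} with
Var(eps_t) = sigma^2, the variance is
  gamma(0) = sigma^2 * (1 + sum_i theta_i^2).
  sum_i theta_i^2 = (-0.505)^2 + (0.224)^2 = 0.255025 + 0.050176 = 0.305201.
  gamma(0) = 3 * (1 + 0.305201) = 3 * 1.305201 = 3.915603, which rounds to 3.9156.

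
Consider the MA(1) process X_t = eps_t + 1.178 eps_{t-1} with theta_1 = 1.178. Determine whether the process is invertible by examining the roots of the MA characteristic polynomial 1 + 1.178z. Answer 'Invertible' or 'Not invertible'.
\text{Not invertible}

The MA(q) characteristic polynomial is P(z) = 1 + 1.178z.
Invertibility requires all roots to lie outside the unit circle, i.e. |z| > 1 for every root.
This is linear in z: 1 + (1.178) z = 0  =>  z = -1/(1.178) = -0.848896,  |z| = 0.848896.
Moduli of all roots: 0.8489.
All moduli strictly greater than 1? No.
Verdict: Not invertible.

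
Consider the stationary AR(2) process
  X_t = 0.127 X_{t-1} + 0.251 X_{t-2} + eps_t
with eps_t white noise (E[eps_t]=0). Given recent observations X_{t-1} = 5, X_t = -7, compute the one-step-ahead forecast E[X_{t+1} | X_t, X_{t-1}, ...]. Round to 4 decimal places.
E[X_{t+1} \mid \mathcal F_t] = 0.3660

For an AR(p) model X_t = c + sum_i phi_i X_{t-i} + eps_t, the
one-step-ahead conditional mean is
  E[X_{t+1} | X_t, ...] = c + sum_i phi_i X_{t+1-i}.
Substitute known values:
  E[X_{t+1} | ...] = (0.127) * (-7) + (0.251) * (5)
                   = 0.3660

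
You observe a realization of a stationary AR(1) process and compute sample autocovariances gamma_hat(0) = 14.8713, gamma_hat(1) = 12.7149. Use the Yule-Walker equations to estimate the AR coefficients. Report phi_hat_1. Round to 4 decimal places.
\hat\phi_{1} = 0.8550

The Yule-Walker equations for an AR(p) process read, in matrix form,
  Gamma_p phi = r_p,   with   (Gamma_p)_{ij} = gamma(|i - j|),
                       (r_p)_i = gamma(i),   i,j = 1..p.
Substitute the sample gammas (Toeplitz matrix and right-hand side of size 1):
  Gamma_p = [[14.8713]]
  r_p     = [12.7149]
With p = 1 this is the single equation gamma(0) phi_1 = gamma(1):
  phi_hat_1 = gamma(1) / gamma(0) = 12.7149 / 14.8713 = 0.8550.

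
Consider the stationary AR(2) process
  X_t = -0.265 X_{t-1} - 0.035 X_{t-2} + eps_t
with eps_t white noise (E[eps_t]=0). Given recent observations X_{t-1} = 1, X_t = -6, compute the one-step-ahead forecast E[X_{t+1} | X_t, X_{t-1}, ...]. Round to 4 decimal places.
E[X_{t+1} \mid \mathcal F_t] = 1.5550

For an AR(p) model X_t = c + sum_i phi_i X_{t-i} + eps_t, the
one-step-ahead conditional mean is
  E[X_{t+1} | X_t, ...] = c + sum_i phi_i X_{t+1-i}.
Substitute known values:
  E[X_{t+1} | ...] = (-0.265) * (-6) + (-0.035) * (1)
                   = 1.5550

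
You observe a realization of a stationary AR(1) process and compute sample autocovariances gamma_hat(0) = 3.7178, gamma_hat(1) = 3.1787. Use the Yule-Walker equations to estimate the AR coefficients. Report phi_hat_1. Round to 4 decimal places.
\hat\phi_{1} = 0.8550

The Yule-Walker equations for an AR(p) process read, in matrix form,
  Gamma_p phi = r_p,   with   (Gamma_p)_{ij} = gamma(|i - j|),
                       (r_p)_i = gamma(i),   i,j = 1..p.
Substitute the sample gammas (Toeplitz matrix and right-hand side of size 1):
  Gamma_p = [[3.7178]]
  r_p     = [3.1787]
With p = 1 this is the single equation gamma(0) phi_1 = gamma(1):
  phi_hat_1 = gamma(1) / gamma(0) = 3.1787 / 3.7178 = 0.8550.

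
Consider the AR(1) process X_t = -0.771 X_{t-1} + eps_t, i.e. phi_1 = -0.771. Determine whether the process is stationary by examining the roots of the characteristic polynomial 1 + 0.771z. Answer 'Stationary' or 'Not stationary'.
\text{Stationary}

The AR(p) characteristic polynomial is P(z) = 1 + 0.771z.
Stationarity requires all roots to lie outside the unit circle, i.e. |z| > 1 for every root.
This is linear in z: 1 + (0.771) z = 0  =>  z = -1/(0.771) = -1.297017,  |z| = 1.297017.
Moduli of all roots: 1.2970.
All moduli strictly greater than 1? Yes.
Verdict: Stationary.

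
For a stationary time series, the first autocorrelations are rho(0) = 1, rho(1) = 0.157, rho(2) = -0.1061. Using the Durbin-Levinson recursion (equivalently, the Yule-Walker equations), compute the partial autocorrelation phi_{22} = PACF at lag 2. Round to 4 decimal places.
\phi_{22} = -0.1341

The PACF at lag k is phi_{kk}, the last component of the solution
to the Yule-Walker system G_k phi = r_k where
  (G_k)_{ij} = rho(|i - j|), (r_k)_i = rho(i), i,j = 1..k.
Equivalently, Durbin-Levinson gives phi_{kk} iteratively:
  phi_{11} = rho(1)
  phi_{kk} = [rho(k) - sum_{j=1..k-1} phi_{k-1,j} rho(k-j)]
            / [1 - sum_{j=1..k-1} phi_{k-1,j} rho(j)],
  phi_{k,j} = phi_{k-1,j} - phi_{kk} phi_{k-1,k-j},  j = 1..k-1.
Step k = 1:
  phi_11 = rho(1) = 0.157.
Step k = 2:
  phi_22 = [rho(2) - phi_11 rho(1)] / [1 - phi_11 rho(1)] = [-0.1061 - (0.157)(0.157)] / [1 - (0.157)(0.157)]
         = -0.130749 / 0.975351 = -0.1341.
Therefore phi_{22} = -0.1341.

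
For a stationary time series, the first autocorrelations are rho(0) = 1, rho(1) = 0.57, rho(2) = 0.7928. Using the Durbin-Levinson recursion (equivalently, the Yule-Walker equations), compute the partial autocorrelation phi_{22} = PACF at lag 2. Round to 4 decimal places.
\phi_{22} = 0.6931

The PACF at lag k is phi_{kk}, the last component of the solution
to the Yule-Walker system G_k phi = r_k where
  (G_k)_{ij} = rho(|i - j|), (r_k)_i = rho(i), i,j = 1..k.
Equivalently, Durbin-Levinson gives phi_{kk} iteratively:
  phi_{11} = rho(1)
  phi_{kk} = [rho(k) - sum_{j=1..k-1} phi_{k-1,j} rho(k-j)]
            / [1 - sum_{j=1..k-1} phi_{k-1,j} rho(j)],
  phi_{k,j} = phi_{k-1,j} - phi_{kk} phi_{k-1,k-j},  j = 1..k-1.
Step k = 1:
  phi_11 = rho(1) = 0.57.
Step k = 2:
  phi_22 = [rho(2) - phi_11 rho(1)] / [1 - phi_11 rho(1)] = [0.7928 - (0.57)(0.57)] / [1 - (0.57)(0.57)]
         = 0.4679 / 0.6751 = 0.6931.
Therefore phi_{22} = 0.6931.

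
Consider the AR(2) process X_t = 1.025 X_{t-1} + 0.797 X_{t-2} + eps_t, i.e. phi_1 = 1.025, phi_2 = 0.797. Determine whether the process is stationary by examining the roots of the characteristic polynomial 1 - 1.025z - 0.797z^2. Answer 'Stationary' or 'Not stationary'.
\text{Not stationary}

The AR(p) characteristic polynomial is P(z) = 1 - 1.025z - 0.797z^2.
Stationarity requires all roots to lie outside the unit circle, i.e. |z| > 1 for every root.
Set 1 + (-1.025) z + (-0.797) z^2 = 0, i.e. a z^2 + b z + c = 0 with a = -0.797, b = -1.025, c = 1.
Discriminant D = b^2 - 4ac = (-1.025)^2 - 4*(-0.797)*1 = 1.050625 - (-3.188) = 4.238625.
D >= 0, so the roots are real: z = (-b +/- sqrt(D)) / (2a) = (1.025 +/- 2.058792) / (-1.594).
  z_1 = (1.025 + 2.058792) / (-1.594) = -1.9346,   |z_1| = 1.9346.
  z_2 = (1.025 - 2.058792) / (-1.594) = 0.6486,   |z_2| = 0.6486.
Moduli of all roots: 1.9346, 0.6486.
All moduli strictly greater than 1? No.
Verdict: Not stationary.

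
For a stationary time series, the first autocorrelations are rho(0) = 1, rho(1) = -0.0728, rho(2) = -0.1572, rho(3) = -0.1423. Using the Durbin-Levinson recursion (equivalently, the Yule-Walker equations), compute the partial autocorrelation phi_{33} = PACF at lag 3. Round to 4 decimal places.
\phi_{33} = -0.1730

The PACF at lag k is phi_{kk}, the last component of the solution
to the Yule-Walker system G_k phi = r_k where
  (G_k)_{ij} = rho(|i - j|), (r_k)_i = rho(i), i,j = 1..k.
Equivalently, Durbin-Levinson gives phi_{kk} iteratively:
  phi_{11} = rho(1)
  phi_{kk} = [rho(k) - sum_{j=1..k-1} phi_{k-1,j} rho(k-j)]
            / [1 - sum_{j=1..k-1} phi_{k-1,j} rho(j)],
  phi_{k,j} = phi_{k-1,j} - phi_{kk} phi_{k-1,k-j},  j = 1..k-1.
Step k = 1:
  phi_11 = rho(1) = -0.0728.
Step k = 2:
  phi_22 = [rho(2) - phi_11 rho(1)] / [1 - phi_11 rho(1)] = [-0.1572 - (-0.0728)(-0.0728)] / [1 - (-0.0728)(-0.0728)]
         = -0.16249984 / 0.99470016 = -0.163366.
  Update: phi_21 = phi_11 - phi_22 phi_11 = -0.0728 - (-0.163366)(-0.0728) = -0.084693.
Step k = 3:
  phi_33 = [rho(3) - phi_21 rho(2) - phi_22 rho(1)] / [1 - phi_21 rho(1) - phi_22 rho(2)]
    numerator   = -0.1423 - (-0.084693)(-0.1572) - (-0.163366)(-0.0728) = -0.16750676
    denominator = 1 - (-0.084693)(-0.0728) - (-0.163366)(-0.1572) = 0.96815327
  phi_33 = -0.16750676 / 0.96815327 = -0.173.
Therefore phi_{33} = -0.1730.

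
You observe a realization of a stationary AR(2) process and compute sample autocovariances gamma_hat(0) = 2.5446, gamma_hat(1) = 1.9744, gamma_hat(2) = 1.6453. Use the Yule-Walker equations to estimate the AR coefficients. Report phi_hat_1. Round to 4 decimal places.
\hat\phi_{1} = 0.6891

The Yule-Walker equations for an AR(p) process read, in matrix form,
  Gamma_p phi = r_p,   with   (Gamma_p)_{ij} = gamma(|i - j|),
                       (r_p)_i = gamma(i),   i,j = 1..p.
Substitute the sample gammas (Toeplitz matrix and right-hand side of size 2):
  Gamma_p = [[2.5446, 1.9744], [1.9744, 2.5446]]
  r_p     = [1.9744, 1.6453]
Written out:
  2.5446 phi_1 + 1.9744 phi_2 = 1.9744
  1.9744 phi_1 + 2.5446 phi_2 = 1.6453
Solve by Cramer's rule:
  det = gamma(0)^2 - gamma(1)^2 = (2.5446)^2 - (1.9744)^2 = 6.47498916 - 3.89825536 = 2.5767338
  phi_hat_1 = [gamma(1) gamma(0) - gamma(1) gamma(2)] / det = [(1.9744)(2.5446) - (1.9744)(1.6453)] / 2.5767338 = 1.77557792 / 2.5767338 = 0.6891
  phi_hat_2 = [gamma(0) gamma(2) - gamma(1)^2] / det = [(2.5446)(1.6453) - (1.9744)^2] / 2.5767338 = 0.28837502 / 2.5767338 = 0.1119
So phi_hat = [0.6891, 0.1119].
Therefore phi_hat_1 = 0.6891.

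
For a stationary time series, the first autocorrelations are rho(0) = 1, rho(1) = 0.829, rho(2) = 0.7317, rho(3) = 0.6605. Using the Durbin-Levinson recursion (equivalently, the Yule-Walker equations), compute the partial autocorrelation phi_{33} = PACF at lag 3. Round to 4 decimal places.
\phi_{33} = 0.0728

The PACF at lag k is phi_{kk}, the last component of the solution
to the Yule-Walker system G_k phi = r_k where
  (G_k)_{ij} = rho(|i - j|), (r_k)_i = rho(i), i,j = 1..k.
Equivalently, Durbin-Levinson gives phi_{kk} iteratively:
  phi_{11} = rho(1)
  phi_{kk} = [rho(k) - sum_{j=1..k-1} phi_{k-1,j} rho(k-j)]
            / [1 - sum_{j=1..k-1} phi_{k-1,j} rho(j)],
  phi_{k,j} = phi_{k-1,j} - phi_{kk} phi_{k-1,k-j},  j = 1..k-1.
Step k = 1:
  phi_11 = rho(1) = 0.829.
Step k = 2:
  phi_22 = [rho(2) - phi_11 rho(1)] / [1 - phi_11 rho(1)] = [0.7317 - (0.829)(0.829)] / [1 - (0.829)(0.829)]
         = 0.044459 / 0.312759 = 0.142151.
  Update: phi_21 = phi_11 - phi_22 phi_11 = 0.829 - (0.142151)(0.829) = 0.711157.
Step k = 3:
  phi_33 = [rho(3) - phi_21 rho(2) - phi_22 rho(1)] / [1 - phi_21 rho(1) - phi_22 rho(2)]
    numerator   = 0.6605 - (0.711157)(0.7317) - (0.142151)(0.829) = 0.02230338
    denominator = 1 - (0.711157)(0.829) - (0.142151)(0.7317) = 0.30643911
  phi_33 = 0.02230338 / 0.30643911 = 0.0728.
Therefore phi_{33} = 0.0728.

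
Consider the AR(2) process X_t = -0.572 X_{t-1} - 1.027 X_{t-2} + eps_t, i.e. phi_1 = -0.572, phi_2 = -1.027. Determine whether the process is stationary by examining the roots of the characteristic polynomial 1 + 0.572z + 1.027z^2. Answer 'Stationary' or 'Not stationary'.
\text{Not stationary}

The AR(p) characteristic polynomial is P(z) = 1 + 0.572z + 1.027z^2.
Stationarity requires all roots to lie outside the unit circle, i.e. |z| > 1 for every root.
Set 1 + (0.572) z + (1.027) z^2 = 0, i.e. a z^2 + b z + c = 0 with a = 1.027, b = 0.572, c = 1.
Discriminant D = b^2 - 4ac = (0.572)^2 - 4*(1.027)*1 = 0.327184 - (4.108) = -3.780816.
D < 0, so the roots are the complex-conjugate pair z = (-b +/- i sqrt(-D)) / (2a) = -0.2785 +/- 0.9467i.
For a conjugate pair |z|^2 = z * conj(z) = (product of roots) = c/a = 1/(1.027) = 0.97371, so |z| = sqrt(0.97371) = 0.9868 for both roots.
Moduli of all roots: 0.9868, 0.9868.
All moduli strictly greater than 1? No.
Verdict: Not stationary.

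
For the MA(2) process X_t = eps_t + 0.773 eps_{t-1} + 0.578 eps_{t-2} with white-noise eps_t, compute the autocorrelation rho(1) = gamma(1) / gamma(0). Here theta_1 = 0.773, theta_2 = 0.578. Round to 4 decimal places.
\rho(1) = 0.6315

For an MA(q) process with theta_0 = 1, the autocovariance is
  gamma(k) = sigma^2 * sum_{i=0..q-k} theta_i * theta_{i+k},
and rho(k) = gamma(k) / gamma(0). Sigma^2 cancels.
  numerator   = (1)*(0.773) + (0.773)*(0.578) = 1.219794.
  denominator = (1)^2 + (0.773)^2 + (0.578)^2 = 1.931613.
  rho(1) = 1.219794 / 1.931613 = 0.6315.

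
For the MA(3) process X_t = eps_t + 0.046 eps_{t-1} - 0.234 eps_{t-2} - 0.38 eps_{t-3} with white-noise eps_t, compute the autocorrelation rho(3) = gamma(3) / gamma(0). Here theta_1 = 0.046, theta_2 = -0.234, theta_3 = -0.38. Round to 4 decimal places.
\rho(3) = -0.3163

For an MA(q) process with theta_0 = 1, the autocovariance is
  gamma(k) = sigma^2 * sum_{i=0..q-k} theta_i * theta_{i+k},
and rho(k) = gamma(k) / gamma(0). Sigma^2 cancels.
  numerator   = (1)*(-0.38) = -0.38.
  denominator = (1)^2 + (0.046)^2 + (-0.234)^2 + (-0.38)^2 = 1.201272.
  rho(3) = -0.38 / 1.201272 = -0.3163.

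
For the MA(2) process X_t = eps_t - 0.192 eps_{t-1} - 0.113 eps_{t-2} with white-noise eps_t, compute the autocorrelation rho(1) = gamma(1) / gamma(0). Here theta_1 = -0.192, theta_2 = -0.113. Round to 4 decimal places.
\rho(1) = -0.1623

For an MA(q) process with theta_0 = 1, the autocovariance is
  gamma(k) = sigma^2 * sum_{i=0..q-k} theta_i * theta_{i+k},
and rho(k) = gamma(k) / gamma(0). Sigma^2 cancels.
  numerator   = (1)*(-0.192) + (-0.192)*(-0.113) = -0.170304.
  denominator = (1)^2 + (-0.192)^2 + (-0.113)^2 = 1.049633.
  rho(1) = -0.170304 / 1.049633 = -0.1623.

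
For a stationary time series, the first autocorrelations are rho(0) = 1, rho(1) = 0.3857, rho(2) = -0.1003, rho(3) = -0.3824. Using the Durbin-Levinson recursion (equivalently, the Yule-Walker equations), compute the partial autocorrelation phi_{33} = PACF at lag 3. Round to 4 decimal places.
\phi_{33} = -0.2821

The PACF at lag k is phi_{kk}, the last component of the solution
to the Yule-Walker system G_k phi = r_k where
  (G_k)_{ij} = rho(|i - j|), (r_k)_i = rho(i), i,j = 1..k.
Equivalently, Durbin-Levinson gives phi_{kk} iteratively:
  phi_{11} = rho(1)
  phi_{kk} = [rho(k) - sum_{j=1..k-1} phi_{k-1,j} rho(k-j)]
            / [1 - sum_{j=1..k-1} phi_{k-1,j} rho(j)],
  phi_{k,j} = phi_{k-1,j} - phi_{kk} phi_{k-1,k-j},  j = 1..k-1.
Step k = 1:
  phi_11 = rho(1) = 0.3857.
Step k = 2:
  phi_22 = [rho(2) - phi_11 rho(1)] / [1 - phi_11 rho(1)] = [-0.1003 - (0.3857)(0.3857)] / [1 - (0.3857)(0.3857)]
         = -0.24906449 / 0.85123551 = -0.292592.
  Update: phi_21 = phi_11 - phi_22 phi_11 = 0.3857 - (-0.292592)(0.3857) = 0.498553.
Step k = 3:
  phi_33 = [rho(3) - phi_21 rho(2) - phi_22 rho(1)] / [1 - phi_21 rho(1) - phi_22 rho(2)]
    numerator   = -0.3824 - (0.498553)(-0.1003) - (-0.292592)(0.3857) = -0.21954253
    denominator = 1 - (0.498553)(0.3857) - (-0.292592)(-0.1003) = 0.77836129
  phi_33 = -0.21954253 / 0.77836129 = -0.2821.
Therefore phi_{33} = -0.2821.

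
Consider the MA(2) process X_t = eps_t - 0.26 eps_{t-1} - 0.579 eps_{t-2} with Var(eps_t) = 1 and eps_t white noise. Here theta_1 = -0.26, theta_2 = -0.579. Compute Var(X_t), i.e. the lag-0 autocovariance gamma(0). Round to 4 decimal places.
\gamma(0) = 1.4028

For an MA(q) process X_t = eps_t + sum_i theta_i eps_{t-i} with
Var(eps_t) = sigma^2, the variance is
  gamma(0) = sigma^2 * (1 + sum_i theta_i^2).
  sum_i theta_i^2 = (-0.26)^2 + (-0.579)^2 = 0.0676 + 0.335241 = 0.402841.
  gamma(0) = 1 * (1 + 0.402841) = 1 * 1.402841 = 1.402841, which rounds to 1.4028.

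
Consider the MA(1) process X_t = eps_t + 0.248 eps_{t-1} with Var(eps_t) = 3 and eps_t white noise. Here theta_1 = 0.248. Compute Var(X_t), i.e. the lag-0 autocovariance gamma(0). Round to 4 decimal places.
\gamma(0) = 3.1845

For an MA(q) process X_t = eps_t + sum_i theta_i eps_{t-i} with
Var(eps_t) = sigma^2, the variance is
  gamma(0) = sigma^2 * (1 + sum_i theta_i^2).
  sum_i theta_i^2 = (0.248)^2 = 0.061504.
  gamma(0) = 3 * (1 + 0.061504) = 3 * 1.061504 = 3.184512, which rounds to 3.1845.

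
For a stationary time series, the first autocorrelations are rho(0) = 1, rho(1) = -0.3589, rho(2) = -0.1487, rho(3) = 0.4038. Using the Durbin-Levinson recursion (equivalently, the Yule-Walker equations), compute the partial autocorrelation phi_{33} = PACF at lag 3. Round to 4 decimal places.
\phi_{33} = 0.2799

The PACF at lag k is phi_{kk}, the last component of the solution
to the Yule-Walker system G_k phi = r_k where
  (G_k)_{ij} = rho(|i - j|), (r_k)_i = rho(i), i,j = 1..k.
Equivalently, Durbin-Levinson gives phi_{kk} iteratively:
  phi_{11} = rho(1)
  phi_{kk} = [rho(k) - sum_{j=1..k-1} phi_{k-1,j} rho(k-j)]
            / [1 - sum_{j=1..k-1} phi_{k-1,j} rho(j)],
  phi_{k,j} = phi_{k-1,j} - phi_{kk} phi_{k-1,k-j},  j = 1..k-1.
Step k = 1:
  phi_11 = rho(1) = -0.3589.
Step k = 2:
  phi_22 = [rho(2) - phi_11 rho(1)] / [1 - phi_11 rho(1)] = [-0.1487 - (-0.3589)(-0.3589)] / [1 - (-0.3589)(-0.3589)]
         = -0.27750921 / 0.87119079 = -0.31854.
  Update: phi_21 = phi_11 - phi_22 phi_11 = -0.3589 - (-0.31854)(-0.3589) = -0.473224.
Step k = 3:
  phi_33 = [rho(3) - phi_21 rho(2) - phi_22 rho(1)] / [1 - phi_21 rho(1) - phi_22 rho(2)]
    numerator   = 0.4038 - (-0.473224)(-0.1487) - (-0.31854)(-0.3589) = 0.21910754
    denominator = 1 - (-0.473224)(-0.3589) - (-0.31854)(-0.1487) = 0.78279298
  phi_33 = 0.21910754 / 0.78279298 = 0.2799.
Therefore phi_{33} = 0.2799.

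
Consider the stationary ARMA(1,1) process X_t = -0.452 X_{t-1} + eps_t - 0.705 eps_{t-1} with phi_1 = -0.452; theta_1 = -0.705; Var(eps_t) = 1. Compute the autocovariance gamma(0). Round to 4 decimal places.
\gamma(0) = 2.6824

Multiply the model equation by X_{t-k} and take expectations. With theta_0 = psi_0 = 1 and psi_j the MA(infinity) weights, this gives
  gamma(k) - sum_i phi_i gamma(k-i) = c_k,
  c_k = sigma^2 * sum_{j=k..q} theta_j psi_{j-k}   (c_k = 0 for k > q),
using gamma(-m) = gamma(m).
psi-weights needed (psi_j = theta_j + sum_i phi_i psi_{j-i}):
  psi_1 = theta_1 + phi_1 = -0.705 + (-0.452) = -1.157
Right-hand sides:
  c_0 = sigma^2 (1 + theta_1 psi_1) = 1 * (1 + (-0.705)(-1.157)) = 1 * 1.815685 = 1.815685
  c_1 = sigma^2 theta_1 = 1 * (-0.705) = -0.705
  c_2 = 0
Equations for k = 0 and k = 1 (AR order 1):
  gamma(0) = phi_1 gamma(1) + c_0
  gamma(1) = phi_1 gamma(0) + c_1
Substituting the second into the first: gamma(0) (1 - phi_1^2) = c_0 + phi_1 c_1, so
  gamma(0) = (c_0 + phi_1 c_1) / (1 - phi_1^2) = (1.815685 + (-0.452)(-0.705)) / (1 - (-0.452)^2) = 2.134345 / 0.795696 = 2.682362.
Therefore gamma(0) = 2.6824 (to 4 decimal places).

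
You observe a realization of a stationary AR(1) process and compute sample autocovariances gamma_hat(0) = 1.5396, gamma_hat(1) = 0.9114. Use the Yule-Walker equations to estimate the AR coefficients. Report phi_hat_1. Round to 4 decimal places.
\hat\phi_{1} = 0.5920

The Yule-Walker equations for an AR(p) process read, in matrix form,
  Gamma_p phi = r_p,   with   (Gamma_p)_{ij} = gamma(|i - j|),
                       (r_p)_i = gamma(i),   i,j = 1..p.
Substitute the sample gammas (Toeplitz matrix and right-hand side of size 1):
  Gamma_p = [[1.5396]]
  r_p     = [0.9114]
With p = 1 this is the single equation gamma(0) phi_1 = gamma(1):
  phi_hat_1 = gamma(1) / gamma(0) = 0.9114 / 1.5396 = 0.5920.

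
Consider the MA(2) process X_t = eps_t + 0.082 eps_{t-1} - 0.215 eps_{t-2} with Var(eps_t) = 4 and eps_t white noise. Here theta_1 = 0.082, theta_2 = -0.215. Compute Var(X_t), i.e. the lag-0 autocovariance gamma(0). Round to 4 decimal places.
\gamma(0) = 4.2118

For an MA(q) process X_t = eps_t + sum_i theta_i eps_{t-i} with
Var(eps_t) = sigma^2, the variance is
  gamma(0) = sigma^2 * (1 + sum_i theta_i^2).
  sum_i theta_i^2 = (0.082)^2 + (-0.215)^2 = 0.006724 + 0.046225 = 0.052949.
  gamma(0) = 4 * (1 + 0.052949) = 4 * 1.052949 = 4.211796, which rounds to 4.2118.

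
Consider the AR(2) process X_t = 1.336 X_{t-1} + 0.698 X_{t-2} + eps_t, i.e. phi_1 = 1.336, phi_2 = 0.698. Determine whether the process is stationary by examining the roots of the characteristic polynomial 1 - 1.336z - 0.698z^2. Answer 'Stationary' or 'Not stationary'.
\text{Not stationary}

The AR(p) characteristic polynomial is P(z) = 1 - 1.336z - 0.698z^2.
Stationarity requires all roots to lie outside the unit circle, i.e. |z| > 1 for every root.
Set 1 + (-1.336) z + (-0.698) z^2 = 0, i.e. a z^2 + b z + c = 0 with a = -0.698, b = -1.336, c = 1.
Discriminant D = b^2 - 4ac = (-1.336)^2 - 4*(-0.698)*1 = 1.784896 - (-2.792) = 4.576896.
D >= 0, so the roots are real: z = (-b +/- sqrt(D)) / (2a) = (1.336 +/- 2.139368) / (-1.396).
  z_1 = (1.336 + 2.139368) / (-1.396) = -2.4895,   |z_1| = 2.4895.
  z_2 = (1.336 - 2.139368) / (-1.396) = 0.5755,   |z_2| = 0.5755.
Moduli of all roots: 2.4895, 0.5755.
All moduli strictly greater than 1? No.
Verdict: Not stationary.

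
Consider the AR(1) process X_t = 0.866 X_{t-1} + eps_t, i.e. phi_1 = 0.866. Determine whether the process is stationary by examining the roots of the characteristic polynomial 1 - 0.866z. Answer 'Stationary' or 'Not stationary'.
\text{Stationary}

The AR(p) characteristic polynomial is P(z) = 1 - 0.866z.
Stationarity requires all roots to lie outside the unit circle, i.e. |z| > 1 for every root.
This is linear in z: 1 + (-0.866) z = 0  =>  z = -1/(-0.866) = 1.154734,  |z| = 1.154734.
Moduli of all roots: 1.1547.
All moduli strictly greater than 1? Yes.
Verdict: Stationary.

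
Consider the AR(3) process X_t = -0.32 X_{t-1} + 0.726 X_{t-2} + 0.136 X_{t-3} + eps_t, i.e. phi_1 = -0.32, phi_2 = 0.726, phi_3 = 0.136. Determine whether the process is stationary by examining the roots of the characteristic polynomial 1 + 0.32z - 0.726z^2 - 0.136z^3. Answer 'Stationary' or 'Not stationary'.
\text{Stationary}

The AR(p) characteristic polynomial is P(z) = 1 + 0.32z - 0.726z^2 - 0.136z^3.
Stationarity requires all roots to lie outside the unit circle, i.e. |z| > 1 for every root.
Degree 3: look for a simple real root z0 first, then factor out (1 - z/z0) and solve the remaining quadratic.
Testing z0 = 1.25: P(1.25) = 1 + (0.32)(1.25) + (-0.726)(1.25)^2 + (-0.136)(1.25)^3
  = 1 + (0.4) + (-1.134375) + (-0.265625) = 0.  So z_0 = 1.25 is a root, |z_0| = 1.25.
Divide out the factor (1 - 0.8 z) = (1 - z/z0) (since 1/z0 = 0.8):
  P(z) = (1 - 0.8 z)(1 + (1.12) z + (0.17) z^2)
  [check: z-coef 1.12 - (0.8) = 0.32; z^2-coef 0.17 - (0.8)(1.12) = -0.726; z^3-coef -(0.8)(0.17) = -0.136.]
Remaining roots from the quadratic factor 1 + (1.12) z + (0.17) z^2:
  Set 1 + (1.12) z + (0.17) z^2 = 0, i.e. a z^2 + b z + c = 0 with a = 0.17, b = 1.12, c = 1.
  Discriminant D = b^2 - 4ac = (1.12)^2 - 4*(0.17)*1 = 1.2544 - (0.68) = 0.5744.
  D >= 0, so the roots are real: z = (-b +/- sqrt(D)) / (2a) = (-1.12 +/- 0.757892) / (0.34).
    z_1 = (-1.12 + 0.757892) / (0.34) = -1.065,   |z_1| = 1.065.
    z_2 = (-1.12 - 0.757892) / (0.34) = -5.5232,   |z_2| = 5.5232.
Moduli of all roots: 1.2500, 1.0650, 5.5232.
All moduli strictly greater than 1? Yes.
Verdict: Stationary.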